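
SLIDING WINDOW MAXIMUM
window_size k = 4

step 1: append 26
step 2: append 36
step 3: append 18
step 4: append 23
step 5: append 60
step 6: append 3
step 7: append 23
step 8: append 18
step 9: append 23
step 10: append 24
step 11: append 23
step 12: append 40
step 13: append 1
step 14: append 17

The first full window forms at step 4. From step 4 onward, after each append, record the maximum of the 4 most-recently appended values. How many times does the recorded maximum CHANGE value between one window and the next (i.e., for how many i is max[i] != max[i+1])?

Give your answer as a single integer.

step 1: append 26 -> window=[26] (not full yet)
step 2: append 36 -> window=[26, 36] (not full yet)
step 3: append 18 -> window=[26, 36, 18] (not full yet)
step 4: append 23 -> window=[26, 36, 18, 23] -> max=36
step 5: append 60 -> window=[36, 18, 23, 60] -> max=60
step 6: append 3 -> window=[18, 23, 60, 3] -> max=60
step 7: append 23 -> window=[23, 60, 3, 23] -> max=60
step 8: append 18 -> window=[60, 3, 23, 18] -> max=60
step 9: append 23 -> window=[3, 23, 18, 23] -> max=23
step 10: append 24 -> window=[23, 18, 23, 24] -> max=24
step 11: append 23 -> window=[18, 23, 24, 23] -> max=24
step 12: append 40 -> window=[23, 24, 23, 40] -> max=40
step 13: append 1 -> window=[24, 23, 40, 1] -> max=40
step 14: append 17 -> window=[23, 40, 1, 17] -> max=40
Recorded maximums: 36 60 60 60 60 23 24 24 40 40 40
Changes between consecutive maximums: 4

Answer: 4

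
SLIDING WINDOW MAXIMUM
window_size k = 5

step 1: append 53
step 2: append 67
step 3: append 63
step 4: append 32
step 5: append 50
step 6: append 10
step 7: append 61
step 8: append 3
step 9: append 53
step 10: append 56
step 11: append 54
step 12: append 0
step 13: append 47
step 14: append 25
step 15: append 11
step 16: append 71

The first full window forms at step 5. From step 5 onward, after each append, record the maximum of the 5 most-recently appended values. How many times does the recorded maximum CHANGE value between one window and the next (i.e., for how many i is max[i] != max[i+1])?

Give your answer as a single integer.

Answer: 5

Derivation:
step 1: append 53 -> window=[53] (not full yet)
step 2: append 67 -> window=[53, 67] (not full yet)
step 3: append 63 -> window=[53, 67, 63] (not full yet)
step 4: append 32 -> window=[53, 67, 63, 32] (not full yet)
step 5: append 50 -> window=[53, 67, 63, 32, 50] -> max=67
step 6: append 10 -> window=[67, 63, 32, 50, 10] -> max=67
step 7: append 61 -> window=[63, 32, 50, 10, 61] -> max=63
step 8: append 3 -> window=[32, 50, 10, 61, 3] -> max=61
step 9: append 53 -> window=[50, 10, 61, 3, 53] -> max=61
step 10: append 56 -> window=[10, 61, 3, 53, 56] -> max=61
step 11: append 54 -> window=[61, 3, 53, 56, 54] -> max=61
step 12: append 0 -> window=[3, 53, 56, 54, 0] -> max=56
step 13: append 47 -> window=[53, 56, 54, 0, 47] -> max=56
step 14: append 25 -> window=[56, 54, 0, 47, 25] -> max=56
step 15: append 11 -> window=[54, 0, 47, 25, 11] -> max=54
step 16: append 71 -> window=[0, 47, 25, 11, 71] -> max=71
Recorded maximums: 67 67 63 61 61 61 61 56 56 56 54 71
Changes between consecutive maximums: 5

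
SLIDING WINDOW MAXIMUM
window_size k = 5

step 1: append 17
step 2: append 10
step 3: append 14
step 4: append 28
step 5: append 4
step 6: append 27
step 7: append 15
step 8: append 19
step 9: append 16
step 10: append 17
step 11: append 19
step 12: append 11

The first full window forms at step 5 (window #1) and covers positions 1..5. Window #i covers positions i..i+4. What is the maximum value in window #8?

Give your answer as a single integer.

step 1: append 17 -> window=[17] (not full yet)
step 2: append 10 -> window=[17, 10] (not full yet)
step 3: append 14 -> window=[17, 10, 14] (not full yet)
step 4: append 28 -> window=[17, 10, 14, 28] (not full yet)
step 5: append 4 -> window=[17, 10, 14, 28, 4] -> max=28
step 6: append 27 -> window=[10, 14, 28, 4, 27] -> max=28
step 7: append 15 -> window=[14, 28, 4, 27, 15] -> max=28
step 8: append 19 -> window=[28, 4, 27, 15, 19] -> max=28
step 9: append 16 -> window=[4, 27, 15, 19, 16] -> max=27
step 10: append 17 -> window=[27, 15, 19, 16, 17] -> max=27
step 11: append 19 -> window=[15, 19, 16, 17, 19] -> max=19
step 12: append 11 -> window=[19, 16, 17, 19, 11] -> max=19
Window #8 max = 19

Answer: 19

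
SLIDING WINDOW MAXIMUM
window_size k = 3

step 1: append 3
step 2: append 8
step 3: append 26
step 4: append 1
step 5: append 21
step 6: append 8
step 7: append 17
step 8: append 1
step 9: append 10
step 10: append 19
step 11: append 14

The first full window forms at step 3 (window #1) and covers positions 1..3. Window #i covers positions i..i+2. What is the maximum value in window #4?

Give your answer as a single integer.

step 1: append 3 -> window=[3] (not full yet)
step 2: append 8 -> window=[3, 8] (not full yet)
step 3: append 26 -> window=[3, 8, 26] -> max=26
step 4: append 1 -> window=[8, 26, 1] -> max=26
step 5: append 21 -> window=[26, 1, 21] -> max=26
step 6: append 8 -> window=[1, 21, 8] -> max=21
Window #4 max = 21

Answer: 21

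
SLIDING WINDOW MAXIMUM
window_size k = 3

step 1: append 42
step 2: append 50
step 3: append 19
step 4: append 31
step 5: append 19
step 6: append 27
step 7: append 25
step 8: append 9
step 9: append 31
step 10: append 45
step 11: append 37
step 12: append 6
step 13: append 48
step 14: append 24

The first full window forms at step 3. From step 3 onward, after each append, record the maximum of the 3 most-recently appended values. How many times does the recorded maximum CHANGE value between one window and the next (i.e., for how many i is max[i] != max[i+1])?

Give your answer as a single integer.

Answer: 5

Derivation:
step 1: append 42 -> window=[42] (not full yet)
step 2: append 50 -> window=[42, 50] (not full yet)
step 3: append 19 -> window=[42, 50, 19] -> max=50
step 4: append 31 -> window=[50, 19, 31] -> max=50
step 5: append 19 -> window=[19, 31, 19] -> max=31
step 6: append 27 -> window=[31, 19, 27] -> max=31
step 7: append 25 -> window=[19, 27, 25] -> max=27
step 8: append 9 -> window=[27, 25, 9] -> max=27
step 9: append 31 -> window=[25, 9, 31] -> max=31
step 10: append 45 -> window=[9, 31, 45] -> max=45
step 11: append 37 -> window=[31, 45, 37] -> max=45
step 12: append 6 -> window=[45, 37, 6] -> max=45
step 13: append 48 -> window=[37, 6, 48] -> max=48
step 14: append 24 -> window=[6, 48, 24] -> max=48
Recorded maximums: 50 50 31 31 27 27 31 45 45 45 48 48
Changes between consecutive maximums: 5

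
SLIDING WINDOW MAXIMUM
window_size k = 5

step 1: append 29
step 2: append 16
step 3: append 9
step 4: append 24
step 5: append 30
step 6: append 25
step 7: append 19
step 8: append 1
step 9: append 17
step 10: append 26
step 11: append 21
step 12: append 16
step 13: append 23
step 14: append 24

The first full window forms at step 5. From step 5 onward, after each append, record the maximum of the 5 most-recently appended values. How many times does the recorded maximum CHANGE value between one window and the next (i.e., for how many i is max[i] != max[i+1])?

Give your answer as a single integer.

step 1: append 29 -> window=[29] (not full yet)
step 2: append 16 -> window=[29, 16] (not full yet)
step 3: append 9 -> window=[29, 16, 9] (not full yet)
step 4: append 24 -> window=[29, 16, 9, 24] (not full yet)
step 5: append 30 -> window=[29, 16, 9, 24, 30] -> max=30
step 6: append 25 -> window=[16, 9, 24, 30, 25] -> max=30
step 7: append 19 -> window=[9, 24, 30, 25, 19] -> max=30
step 8: append 1 -> window=[24, 30, 25, 19, 1] -> max=30
step 9: append 17 -> window=[30, 25, 19, 1, 17] -> max=30
step 10: append 26 -> window=[25, 19, 1, 17, 26] -> max=26
step 11: append 21 -> window=[19, 1, 17, 26, 21] -> max=26
step 12: append 16 -> window=[1, 17, 26, 21, 16] -> max=26
step 13: append 23 -> window=[17, 26, 21, 16, 23] -> max=26
step 14: append 24 -> window=[26, 21, 16, 23, 24] -> max=26
Recorded maximums: 30 30 30 30 30 26 26 26 26 26
Changes between consecutive maximums: 1

Answer: 1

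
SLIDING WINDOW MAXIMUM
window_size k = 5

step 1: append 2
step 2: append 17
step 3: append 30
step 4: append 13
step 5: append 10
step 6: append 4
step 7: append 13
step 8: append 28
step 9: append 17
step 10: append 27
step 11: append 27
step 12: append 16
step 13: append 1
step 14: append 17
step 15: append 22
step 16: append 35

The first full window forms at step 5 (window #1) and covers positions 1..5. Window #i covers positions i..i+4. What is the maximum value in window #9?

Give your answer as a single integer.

step 1: append 2 -> window=[2] (not full yet)
step 2: append 17 -> window=[2, 17] (not full yet)
step 3: append 30 -> window=[2, 17, 30] (not full yet)
step 4: append 13 -> window=[2, 17, 30, 13] (not full yet)
step 5: append 10 -> window=[2, 17, 30, 13, 10] -> max=30
step 6: append 4 -> window=[17, 30, 13, 10, 4] -> max=30
step 7: append 13 -> window=[30, 13, 10, 4, 13] -> max=30
step 8: append 28 -> window=[13, 10, 4, 13, 28] -> max=28
step 9: append 17 -> window=[10, 4, 13, 28, 17] -> max=28
step 10: append 27 -> window=[4, 13, 28, 17, 27] -> max=28
step 11: append 27 -> window=[13, 28, 17, 27, 27] -> max=28
step 12: append 16 -> window=[28, 17, 27, 27, 16] -> max=28
step 13: append 1 -> window=[17, 27, 27, 16, 1] -> max=27
Window #9 max = 27

Answer: 27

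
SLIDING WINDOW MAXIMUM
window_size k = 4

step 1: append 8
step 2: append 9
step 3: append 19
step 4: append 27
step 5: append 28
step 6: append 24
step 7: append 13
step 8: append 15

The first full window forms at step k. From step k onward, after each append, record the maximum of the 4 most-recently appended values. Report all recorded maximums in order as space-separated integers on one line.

Answer: 27 28 28 28 28

Derivation:
step 1: append 8 -> window=[8] (not full yet)
step 2: append 9 -> window=[8, 9] (not full yet)
step 3: append 19 -> window=[8, 9, 19] (not full yet)
step 4: append 27 -> window=[8, 9, 19, 27] -> max=27
step 5: append 28 -> window=[9, 19, 27, 28] -> max=28
step 6: append 24 -> window=[19, 27, 28, 24] -> max=28
step 7: append 13 -> window=[27, 28, 24, 13] -> max=28
step 8: append 15 -> window=[28, 24, 13, 15] -> max=28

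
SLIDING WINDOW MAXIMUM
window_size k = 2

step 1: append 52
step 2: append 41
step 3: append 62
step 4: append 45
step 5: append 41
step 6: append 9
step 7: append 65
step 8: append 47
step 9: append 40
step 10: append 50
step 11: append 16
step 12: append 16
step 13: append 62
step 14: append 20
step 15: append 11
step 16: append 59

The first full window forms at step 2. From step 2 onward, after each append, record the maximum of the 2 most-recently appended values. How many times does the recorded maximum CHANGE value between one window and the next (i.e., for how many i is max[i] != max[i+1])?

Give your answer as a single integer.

step 1: append 52 -> window=[52] (not full yet)
step 2: append 41 -> window=[52, 41] -> max=52
step 3: append 62 -> window=[41, 62] -> max=62
step 4: append 45 -> window=[62, 45] -> max=62
step 5: append 41 -> window=[45, 41] -> max=45
step 6: append 9 -> window=[41, 9] -> max=41
step 7: append 65 -> window=[9, 65] -> max=65
step 8: append 47 -> window=[65, 47] -> max=65
step 9: append 40 -> window=[47, 40] -> max=47
step 10: append 50 -> window=[40, 50] -> max=50
step 11: append 16 -> window=[50, 16] -> max=50
step 12: append 16 -> window=[16, 16] -> max=16
step 13: append 62 -> window=[16, 62] -> max=62
step 14: append 20 -> window=[62, 20] -> max=62
step 15: append 11 -> window=[20, 11] -> max=20
step 16: append 59 -> window=[11, 59] -> max=59
Recorded maximums: 52 62 62 45 41 65 65 47 50 50 16 62 62 20 59
Changes between consecutive maximums: 10

Answer: 10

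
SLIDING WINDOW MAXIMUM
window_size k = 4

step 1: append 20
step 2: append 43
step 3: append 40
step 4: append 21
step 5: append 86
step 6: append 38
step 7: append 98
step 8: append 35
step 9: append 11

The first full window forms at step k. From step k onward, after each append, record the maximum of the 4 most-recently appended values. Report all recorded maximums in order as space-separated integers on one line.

step 1: append 20 -> window=[20] (not full yet)
step 2: append 43 -> window=[20, 43] (not full yet)
step 3: append 40 -> window=[20, 43, 40] (not full yet)
step 4: append 21 -> window=[20, 43, 40, 21] -> max=43
step 5: append 86 -> window=[43, 40, 21, 86] -> max=86
step 6: append 38 -> window=[40, 21, 86, 38] -> max=86
step 7: append 98 -> window=[21, 86, 38, 98] -> max=98
step 8: append 35 -> window=[86, 38, 98, 35] -> max=98
step 9: append 11 -> window=[38, 98, 35, 11] -> max=98

Answer: 43 86 86 98 98 98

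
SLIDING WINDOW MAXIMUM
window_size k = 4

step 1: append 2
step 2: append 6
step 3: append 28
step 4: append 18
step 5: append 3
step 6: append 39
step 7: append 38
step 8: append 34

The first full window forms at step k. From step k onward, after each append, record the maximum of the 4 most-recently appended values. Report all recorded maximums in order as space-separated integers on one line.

Answer: 28 28 39 39 39

Derivation:
step 1: append 2 -> window=[2] (not full yet)
step 2: append 6 -> window=[2, 6] (not full yet)
step 3: append 28 -> window=[2, 6, 28] (not full yet)
step 4: append 18 -> window=[2, 6, 28, 18] -> max=28
step 5: append 3 -> window=[6, 28, 18, 3] -> max=28
step 6: append 39 -> window=[28, 18, 3, 39] -> max=39
step 7: append 38 -> window=[18, 3, 39, 38] -> max=39
step 8: append 34 -> window=[3, 39, 38, 34] -> max=39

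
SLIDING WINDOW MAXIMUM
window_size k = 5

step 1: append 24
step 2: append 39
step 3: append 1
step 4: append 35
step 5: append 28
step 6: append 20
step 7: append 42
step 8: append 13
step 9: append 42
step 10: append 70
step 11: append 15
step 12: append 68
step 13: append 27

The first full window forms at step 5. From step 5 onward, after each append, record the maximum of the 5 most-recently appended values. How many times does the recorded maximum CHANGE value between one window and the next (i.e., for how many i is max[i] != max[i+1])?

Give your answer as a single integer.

step 1: append 24 -> window=[24] (not full yet)
step 2: append 39 -> window=[24, 39] (not full yet)
step 3: append 1 -> window=[24, 39, 1] (not full yet)
step 4: append 35 -> window=[24, 39, 1, 35] (not full yet)
step 5: append 28 -> window=[24, 39, 1, 35, 28] -> max=39
step 6: append 20 -> window=[39, 1, 35, 28, 20] -> max=39
step 7: append 42 -> window=[1, 35, 28, 20, 42] -> max=42
step 8: append 13 -> window=[35, 28, 20, 42, 13] -> max=42
step 9: append 42 -> window=[28, 20, 42, 13, 42] -> max=42
step 10: append 70 -> window=[20, 42, 13, 42, 70] -> max=70
step 11: append 15 -> window=[42, 13, 42, 70, 15] -> max=70
step 12: append 68 -> window=[13, 42, 70, 15, 68] -> max=70
step 13: append 27 -> window=[42, 70, 15, 68, 27] -> max=70
Recorded maximums: 39 39 42 42 42 70 70 70 70
Changes between consecutive maximums: 2

Answer: 2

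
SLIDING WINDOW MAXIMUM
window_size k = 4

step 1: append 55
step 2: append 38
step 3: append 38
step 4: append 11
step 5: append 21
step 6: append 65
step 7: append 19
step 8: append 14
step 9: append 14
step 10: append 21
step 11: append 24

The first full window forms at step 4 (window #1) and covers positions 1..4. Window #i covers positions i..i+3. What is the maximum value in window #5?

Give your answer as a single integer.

step 1: append 55 -> window=[55] (not full yet)
step 2: append 38 -> window=[55, 38] (not full yet)
step 3: append 38 -> window=[55, 38, 38] (not full yet)
step 4: append 11 -> window=[55, 38, 38, 11] -> max=55
step 5: append 21 -> window=[38, 38, 11, 21] -> max=38
step 6: append 65 -> window=[38, 11, 21, 65] -> max=65
step 7: append 19 -> window=[11, 21, 65, 19] -> max=65
step 8: append 14 -> window=[21, 65, 19, 14] -> max=65
Window #5 max = 65

Answer: 65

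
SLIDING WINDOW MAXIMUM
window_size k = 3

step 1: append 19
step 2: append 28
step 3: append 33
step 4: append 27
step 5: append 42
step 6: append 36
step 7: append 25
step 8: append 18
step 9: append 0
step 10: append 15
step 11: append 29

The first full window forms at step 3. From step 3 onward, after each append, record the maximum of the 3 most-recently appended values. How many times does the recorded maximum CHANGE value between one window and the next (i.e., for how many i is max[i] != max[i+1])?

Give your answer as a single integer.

step 1: append 19 -> window=[19] (not full yet)
step 2: append 28 -> window=[19, 28] (not full yet)
step 3: append 33 -> window=[19, 28, 33] -> max=33
step 4: append 27 -> window=[28, 33, 27] -> max=33
step 5: append 42 -> window=[33, 27, 42] -> max=42
step 6: append 36 -> window=[27, 42, 36] -> max=42
step 7: append 25 -> window=[42, 36, 25] -> max=42
step 8: append 18 -> window=[36, 25, 18] -> max=36
step 9: append 0 -> window=[25, 18, 0] -> max=25
step 10: append 15 -> window=[18, 0, 15] -> max=18
step 11: append 29 -> window=[0, 15, 29] -> max=29
Recorded maximums: 33 33 42 42 42 36 25 18 29
Changes between consecutive maximums: 5

Answer: 5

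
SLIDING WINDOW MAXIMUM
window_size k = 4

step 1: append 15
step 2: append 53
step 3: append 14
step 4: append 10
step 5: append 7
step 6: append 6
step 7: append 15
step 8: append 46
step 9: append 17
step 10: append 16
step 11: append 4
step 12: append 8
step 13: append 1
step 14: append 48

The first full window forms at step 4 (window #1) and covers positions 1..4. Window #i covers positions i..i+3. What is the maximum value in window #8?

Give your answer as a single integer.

Answer: 46

Derivation:
step 1: append 15 -> window=[15] (not full yet)
step 2: append 53 -> window=[15, 53] (not full yet)
step 3: append 14 -> window=[15, 53, 14] (not full yet)
step 4: append 10 -> window=[15, 53, 14, 10] -> max=53
step 5: append 7 -> window=[53, 14, 10, 7] -> max=53
step 6: append 6 -> window=[14, 10, 7, 6] -> max=14
step 7: append 15 -> window=[10, 7, 6, 15] -> max=15
step 8: append 46 -> window=[7, 6, 15, 46] -> max=46
step 9: append 17 -> window=[6, 15, 46, 17] -> max=46
step 10: append 16 -> window=[15, 46, 17, 16] -> max=46
step 11: append 4 -> window=[46, 17, 16, 4] -> max=46
Window #8 max = 46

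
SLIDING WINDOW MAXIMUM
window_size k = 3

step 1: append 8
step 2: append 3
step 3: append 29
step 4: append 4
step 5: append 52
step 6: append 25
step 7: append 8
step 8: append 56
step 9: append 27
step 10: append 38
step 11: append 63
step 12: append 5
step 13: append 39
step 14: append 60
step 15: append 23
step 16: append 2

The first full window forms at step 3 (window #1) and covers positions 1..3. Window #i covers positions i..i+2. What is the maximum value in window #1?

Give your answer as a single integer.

Answer: 29

Derivation:
step 1: append 8 -> window=[8] (not full yet)
step 2: append 3 -> window=[8, 3] (not full yet)
step 3: append 29 -> window=[8, 3, 29] -> max=29
Window #1 max = 29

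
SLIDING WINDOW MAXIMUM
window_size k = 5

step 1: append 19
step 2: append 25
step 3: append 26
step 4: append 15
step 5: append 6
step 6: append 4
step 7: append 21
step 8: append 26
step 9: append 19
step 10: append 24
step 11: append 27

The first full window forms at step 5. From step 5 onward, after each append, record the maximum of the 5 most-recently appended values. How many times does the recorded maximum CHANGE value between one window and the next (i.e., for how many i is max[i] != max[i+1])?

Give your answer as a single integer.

Answer: 1

Derivation:
step 1: append 19 -> window=[19] (not full yet)
step 2: append 25 -> window=[19, 25] (not full yet)
step 3: append 26 -> window=[19, 25, 26] (not full yet)
step 4: append 15 -> window=[19, 25, 26, 15] (not full yet)
step 5: append 6 -> window=[19, 25, 26, 15, 6] -> max=26
step 6: append 4 -> window=[25, 26, 15, 6, 4] -> max=26
step 7: append 21 -> window=[26, 15, 6, 4, 21] -> max=26
step 8: append 26 -> window=[15, 6, 4, 21, 26] -> max=26
step 9: append 19 -> window=[6, 4, 21, 26, 19] -> max=26
step 10: append 24 -> window=[4, 21, 26, 19, 24] -> max=26
step 11: append 27 -> window=[21, 26, 19, 24, 27] -> max=27
Recorded maximums: 26 26 26 26 26 26 27
Changes between consecutive maximums: 1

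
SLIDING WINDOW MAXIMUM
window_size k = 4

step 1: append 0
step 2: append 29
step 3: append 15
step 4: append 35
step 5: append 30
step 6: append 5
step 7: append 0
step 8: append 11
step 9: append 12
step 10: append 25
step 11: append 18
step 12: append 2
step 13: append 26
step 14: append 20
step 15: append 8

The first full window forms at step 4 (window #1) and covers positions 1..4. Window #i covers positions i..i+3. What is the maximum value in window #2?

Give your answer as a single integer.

step 1: append 0 -> window=[0] (not full yet)
step 2: append 29 -> window=[0, 29] (not full yet)
step 3: append 15 -> window=[0, 29, 15] (not full yet)
step 4: append 35 -> window=[0, 29, 15, 35] -> max=35
step 5: append 30 -> window=[29, 15, 35, 30] -> max=35
Window #2 max = 35

Answer: 35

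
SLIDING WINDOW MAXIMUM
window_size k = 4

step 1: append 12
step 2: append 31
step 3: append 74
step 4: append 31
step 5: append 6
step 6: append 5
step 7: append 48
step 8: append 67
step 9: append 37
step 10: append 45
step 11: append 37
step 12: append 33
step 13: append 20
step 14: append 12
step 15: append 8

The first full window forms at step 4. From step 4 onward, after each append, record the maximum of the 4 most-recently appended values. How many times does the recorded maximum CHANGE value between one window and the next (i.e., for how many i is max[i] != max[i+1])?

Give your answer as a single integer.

step 1: append 12 -> window=[12] (not full yet)
step 2: append 31 -> window=[12, 31] (not full yet)
step 3: append 74 -> window=[12, 31, 74] (not full yet)
step 4: append 31 -> window=[12, 31, 74, 31] -> max=74
step 5: append 6 -> window=[31, 74, 31, 6] -> max=74
step 6: append 5 -> window=[74, 31, 6, 5] -> max=74
step 7: append 48 -> window=[31, 6, 5, 48] -> max=48
step 8: append 67 -> window=[6, 5, 48, 67] -> max=67
step 9: append 37 -> window=[5, 48, 67, 37] -> max=67
step 10: append 45 -> window=[48, 67, 37, 45] -> max=67
step 11: append 37 -> window=[67, 37, 45, 37] -> max=67
step 12: append 33 -> window=[37, 45, 37, 33] -> max=45
step 13: append 20 -> window=[45, 37, 33, 20] -> max=45
step 14: append 12 -> window=[37, 33, 20, 12] -> max=37
step 15: append 8 -> window=[33, 20, 12, 8] -> max=33
Recorded maximums: 74 74 74 48 67 67 67 67 45 45 37 33
Changes between consecutive maximums: 5

Answer: 5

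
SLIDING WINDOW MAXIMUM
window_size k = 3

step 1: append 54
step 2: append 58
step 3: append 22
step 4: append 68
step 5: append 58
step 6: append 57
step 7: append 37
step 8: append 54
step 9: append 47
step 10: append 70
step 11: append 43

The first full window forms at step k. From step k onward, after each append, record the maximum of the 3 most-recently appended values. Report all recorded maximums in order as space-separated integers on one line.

step 1: append 54 -> window=[54] (not full yet)
step 2: append 58 -> window=[54, 58] (not full yet)
step 3: append 22 -> window=[54, 58, 22] -> max=58
step 4: append 68 -> window=[58, 22, 68] -> max=68
step 5: append 58 -> window=[22, 68, 58] -> max=68
step 6: append 57 -> window=[68, 58, 57] -> max=68
step 7: append 37 -> window=[58, 57, 37] -> max=58
step 8: append 54 -> window=[57, 37, 54] -> max=57
step 9: append 47 -> window=[37, 54, 47] -> max=54
step 10: append 70 -> window=[54, 47, 70] -> max=70
step 11: append 43 -> window=[47, 70, 43] -> max=70

Answer: 58 68 68 68 58 57 54 70 70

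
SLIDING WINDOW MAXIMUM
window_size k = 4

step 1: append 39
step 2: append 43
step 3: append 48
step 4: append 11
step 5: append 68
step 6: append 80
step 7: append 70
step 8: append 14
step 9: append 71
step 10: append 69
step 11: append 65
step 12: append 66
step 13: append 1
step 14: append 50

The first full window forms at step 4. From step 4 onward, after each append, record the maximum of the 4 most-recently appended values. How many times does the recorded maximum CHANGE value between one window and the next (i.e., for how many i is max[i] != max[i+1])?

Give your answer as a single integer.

Answer: 5

Derivation:
step 1: append 39 -> window=[39] (not full yet)
step 2: append 43 -> window=[39, 43] (not full yet)
step 3: append 48 -> window=[39, 43, 48] (not full yet)
step 4: append 11 -> window=[39, 43, 48, 11] -> max=48
step 5: append 68 -> window=[43, 48, 11, 68] -> max=68
step 6: append 80 -> window=[48, 11, 68, 80] -> max=80
step 7: append 70 -> window=[11, 68, 80, 70] -> max=80
step 8: append 14 -> window=[68, 80, 70, 14] -> max=80
step 9: append 71 -> window=[80, 70, 14, 71] -> max=80
step 10: append 69 -> window=[70, 14, 71, 69] -> max=71
step 11: append 65 -> window=[14, 71, 69, 65] -> max=71
step 12: append 66 -> window=[71, 69, 65, 66] -> max=71
step 13: append 1 -> window=[69, 65, 66, 1] -> max=69
step 14: append 50 -> window=[65, 66, 1, 50] -> max=66
Recorded maximums: 48 68 80 80 80 80 71 71 71 69 66
Changes between consecutive maximums: 5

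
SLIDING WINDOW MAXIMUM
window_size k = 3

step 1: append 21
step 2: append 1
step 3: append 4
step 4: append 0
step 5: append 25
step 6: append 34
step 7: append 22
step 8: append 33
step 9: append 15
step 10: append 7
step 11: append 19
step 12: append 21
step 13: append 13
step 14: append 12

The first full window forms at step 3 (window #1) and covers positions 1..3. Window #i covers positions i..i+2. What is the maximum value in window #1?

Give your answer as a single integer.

step 1: append 21 -> window=[21] (not full yet)
step 2: append 1 -> window=[21, 1] (not full yet)
step 3: append 4 -> window=[21, 1, 4] -> max=21
Window #1 max = 21

Answer: 21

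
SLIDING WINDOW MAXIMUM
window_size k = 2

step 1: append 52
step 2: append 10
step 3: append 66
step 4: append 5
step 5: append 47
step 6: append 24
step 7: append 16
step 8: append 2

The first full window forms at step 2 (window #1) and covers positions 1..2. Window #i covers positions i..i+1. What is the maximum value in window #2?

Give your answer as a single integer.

step 1: append 52 -> window=[52] (not full yet)
step 2: append 10 -> window=[52, 10] -> max=52
step 3: append 66 -> window=[10, 66] -> max=66
Window #2 max = 66

Answer: 66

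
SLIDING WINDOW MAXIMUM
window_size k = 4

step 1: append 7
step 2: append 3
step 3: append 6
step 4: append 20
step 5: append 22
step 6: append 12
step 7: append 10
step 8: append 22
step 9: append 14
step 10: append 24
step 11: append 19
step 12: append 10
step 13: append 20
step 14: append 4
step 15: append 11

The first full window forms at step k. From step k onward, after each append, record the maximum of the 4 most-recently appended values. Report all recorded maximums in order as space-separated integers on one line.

Answer: 20 22 22 22 22 22 24 24 24 24 20 20

Derivation:
step 1: append 7 -> window=[7] (not full yet)
step 2: append 3 -> window=[7, 3] (not full yet)
step 3: append 6 -> window=[7, 3, 6] (not full yet)
step 4: append 20 -> window=[7, 3, 6, 20] -> max=20
step 5: append 22 -> window=[3, 6, 20, 22] -> max=22
step 6: append 12 -> window=[6, 20, 22, 12] -> max=22
step 7: append 10 -> window=[20, 22, 12, 10] -> max=22
step 8: append 22 -> window=[22, 12, 10, 22] -> max=22
step 9: append 14 -> window=[12, 10, 22, 14] -> max=22
step 10: append 24 -> window=[10, 22, 14, 24] -> max=24
step 11: append 19 -> window=[22, 14, 24, 19] -> max=24
step 12: append 10 -> window=[14, 24, 19, 10] -> max=24
step 13: append 20 -> window=[24, 19, 10, 20] -> max=24
step 14: append 4 -> window=[19, 10, 20, 4] -> max=20
step 15: append 11 -> window=[10, 20, 4, 11] -> max=20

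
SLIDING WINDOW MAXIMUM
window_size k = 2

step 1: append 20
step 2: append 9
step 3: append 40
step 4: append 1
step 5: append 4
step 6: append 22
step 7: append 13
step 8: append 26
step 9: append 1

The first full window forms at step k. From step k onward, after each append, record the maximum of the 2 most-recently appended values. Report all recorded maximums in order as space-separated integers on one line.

step 1: append 20 -> window=[20] (not full yet)
step 2: append 9 -> window=[20, 9] -> max=20
step 3: append 40 -> window=[9, 40] -> max=40
step 4: append 1 -> window=[40, 1] -> max=40
step 5: append 4 -> window=[1, 4] -> max=4
step 6: append 22 -> window=[4, 22] -> max=22
step 7: append 13 -> window=[22, 13] -> max=22
step 8: append 26 -> window=[13, 26] -> max=26
step 9: append 1 -> window=[26, 1] -> max=26

Answer: 20 40 40 4 22 22 26 26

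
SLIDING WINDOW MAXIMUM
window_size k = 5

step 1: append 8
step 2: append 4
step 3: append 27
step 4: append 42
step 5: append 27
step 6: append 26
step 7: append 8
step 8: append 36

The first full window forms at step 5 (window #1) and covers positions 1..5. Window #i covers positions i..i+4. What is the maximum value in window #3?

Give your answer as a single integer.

step 1: append 8 -> window=[8] (not full yet)
step 2: append 4 -> window=[8, 4] (not full yet)
step 3: append 27 -> window=[8, 4, 27] (not full yet)
step 4: append 42 -> window=[8, 4, 27, 42] (not full yet)
step 5: append 27 -> window=[8, 4, 27, 42, 27] -> max=42
step 6: append 26 -> window=[4, 27, 42, 27, 26] -> max=42
step 7: append 8 -> window=[27, 42, 27, 26, 8] -> max=42
Window #3 max = 42

Answer: 42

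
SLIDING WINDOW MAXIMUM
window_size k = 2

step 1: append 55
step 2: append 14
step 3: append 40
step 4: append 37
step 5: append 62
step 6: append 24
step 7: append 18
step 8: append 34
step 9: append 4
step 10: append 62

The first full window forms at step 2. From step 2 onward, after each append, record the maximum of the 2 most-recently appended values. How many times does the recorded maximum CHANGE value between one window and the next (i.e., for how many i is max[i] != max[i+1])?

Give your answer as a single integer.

step 1: append 55 -> window=[55] (not full yet)
step 2: append 14 -> window=[55, 14] -> max=55
step 3: append 40 -> window=[14, 40] -> max=40
step 4: append 37 -> window=[40, 37] -> max=40
step 5: append 62 -> window=[37, 62] -> max=62
step 6: append 24 -> window=[62, 24] -> max=62
step 7: append 18 -> window=[24, 18] -> max=24
step 8: append 34 -> window=[18, 34] -> max=34
step 9: append 4 -> window=[34, 4] -> max=34
step 10: append 62 -> window=[4, 62] -> max=62
Recorded maximums: 55 40 40 62 62 24 34 34 62
Changes between consecutive maximums: 5

Answer: 5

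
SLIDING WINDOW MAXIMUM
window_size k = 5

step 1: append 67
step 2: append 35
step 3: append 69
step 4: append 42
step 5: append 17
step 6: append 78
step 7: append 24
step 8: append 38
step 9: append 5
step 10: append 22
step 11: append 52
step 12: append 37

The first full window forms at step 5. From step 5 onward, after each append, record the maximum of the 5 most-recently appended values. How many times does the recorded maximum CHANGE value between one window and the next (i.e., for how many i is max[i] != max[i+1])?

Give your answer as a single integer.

Answer: 2

Derivation:
step 1: append 67 -> window=[67] (not full yet)
step 2: append 35 -> window=[67, 35] (not full yet)
step 3: append 69 -> window=[67, 35, 69] (not full yet)
step 4: append 42 -> window=[67, 35, 69, 42] (not full yet)
step 5: append 17 -> window=[67, 35, 69, 42, 17] -> max=69
step 6: append 78 -> window=[35, 69, 42, 17, 78] -> max=78
step 7: append 24 -> window=[69, 42, 17, 78, 24] -> max=78
step 8: append 38 -> window=[42, 17, 78, 24, 38] -> max=78
step 9: append 5 -> window=[17, 78, 24, 38, 5] -> max=78
step 10: append 22 -> window=[78, 24, 38, 5, 22] -> max=78
step 11: append 52 -> window=[24, 38, 5, 22, 52] -> max=52
step 12: append 37 -> window=[38, 5, 22, 52, 37] -> max=52
Recorded maximums: 69 78 78 78 78 78 52 52
Changes between consecutive maximums: 2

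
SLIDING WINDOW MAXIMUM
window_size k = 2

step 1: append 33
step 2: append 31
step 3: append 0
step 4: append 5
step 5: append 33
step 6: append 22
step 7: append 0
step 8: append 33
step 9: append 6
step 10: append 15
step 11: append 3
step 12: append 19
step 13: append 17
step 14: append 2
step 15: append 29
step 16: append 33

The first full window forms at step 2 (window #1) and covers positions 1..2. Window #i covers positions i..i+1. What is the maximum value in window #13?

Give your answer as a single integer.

step 1: append 33 -> window=[33] (not full yet)
step 2: append 31 -> window=[33, 31] -> max=33
step 3: append 0 -> window=[31, 0] -> max=31
step 4: append 5 -> window=[0, 5] -> max=5
step 5: append 33 -> window=[5, 33] -> max=33
step 6: append 22 -> window=[33, 22] -> max=33
step 7: append 0 -> window=[22, 0] -> max=22
step 8: append 33 -> window=[0, 33] -> max=33
step 9: append 6 -> window=[33, 6] -> max=33
step 10: append 15 -> window=[6, 15] -> max=15
step 11: append 3 -> window=[15, 3] -> max=15
step 12: append 19 -> window=[3, 19] -> max=19
step 13: append 17 -> window=[19, 17] -> max=19
step 14: append 2 -> window=[17, 2] -> max=17
Window #13 max = 17

Answer: 17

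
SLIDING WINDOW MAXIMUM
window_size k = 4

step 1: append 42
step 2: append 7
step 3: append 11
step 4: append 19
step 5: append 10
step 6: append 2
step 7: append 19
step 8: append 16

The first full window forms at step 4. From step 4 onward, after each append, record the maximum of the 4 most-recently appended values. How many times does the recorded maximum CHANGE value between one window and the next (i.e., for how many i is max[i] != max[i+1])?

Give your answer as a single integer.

step 1: append 42 -> window=[42] (not full yet)
step 2: append 7 -> window=[42, 7] (not full yet)
step 3: append 11 -> window=[42, 7, 11] (not full yet)
step 4: append 19 -> window=[42, 7, 11, 19] -> max=42
step 5: append 10 -> window=[7, 11, 19, 10] -> max=19
step 6: append 2 -> window=[11, 19, 10, 2] -> max=19
step 7: append 19 -> window=[19, 10, 2, 19] -> max=19
step 8: append 16 -> window=[10, 2, 19, 16] -> max=19
Recorded maximums: 42 19 19 19 19
Changes between consecutive maximums: 1

Answer: 1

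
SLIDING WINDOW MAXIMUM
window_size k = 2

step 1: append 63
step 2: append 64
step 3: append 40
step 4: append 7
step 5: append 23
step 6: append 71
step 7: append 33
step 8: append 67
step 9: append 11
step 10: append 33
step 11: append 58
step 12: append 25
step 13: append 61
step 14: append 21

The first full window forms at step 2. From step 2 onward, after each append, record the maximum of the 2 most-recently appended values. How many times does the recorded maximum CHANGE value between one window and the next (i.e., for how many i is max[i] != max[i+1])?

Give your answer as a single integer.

Answer: 7

Derivation:
step 1: append 63 -> window=[63] (not full yet)
step 2: append 64 -> window=[63, 64] -> max=64
step 3: append 40 -> window=[64, 40] -> max=64
step 4: append 7 -> window=[40, 7] -> max=40
step 5: append 23 -> window=[7, 23] -> max=23
step 6: append 71 -> window=[23, 71] -> max=71
step 7: append 33 -> window=[71, 33] -> max=71
step 8: append 67 -> window=[33, 67] -> max=67
step 9: append 11 -> window=[67, 11] -> max=67
step 10: append 33 -> window=[11, 33] -> max=33
step 11: append 58 -> window=[33, 58] -> max=58
step 12: append 25 -> window=[58, 25] -> max=58
step 13: append 61 -> window=[25, 61] -> max=61
step 14: append 21 -> window=[61, 21] -> max=61
Recorded maximums: 64 64 40 23 71 71 67 67 33 58 58 61 61
Changes between consecutive maximums: 7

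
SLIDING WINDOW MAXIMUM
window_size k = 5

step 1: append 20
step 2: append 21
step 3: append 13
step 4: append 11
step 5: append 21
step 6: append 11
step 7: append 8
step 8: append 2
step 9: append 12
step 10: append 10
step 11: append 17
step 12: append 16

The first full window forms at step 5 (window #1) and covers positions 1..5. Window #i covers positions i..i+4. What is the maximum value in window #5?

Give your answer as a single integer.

Answer: 21

Derivation:
step 1: append 20 -> window=[20] (not full yet)
step 2: append 21 -> window=[20, 21] (not full yet)
step 3: append 13 -> window=[20, 21, 13] (not full yet)
step 4: append 11 -> window=[20, 21, 13, 11] (not full yet)
step 5: append 21 -> window=[20, 21, 13, 11, 21] -> max=21
step 6: append 11 -> window=[21, 13, 11, 21, 11] -> max=21
step 7: append 8 -> window=[13, 11, 21, 11, 8] -> max=21
step 8: append 2 -> window=[11, 21, 11, 8, 2] -> max=21
step 9: append 12 -> window=[21, 11, 8, 2, 12] -> max=21
Window #5 max = 21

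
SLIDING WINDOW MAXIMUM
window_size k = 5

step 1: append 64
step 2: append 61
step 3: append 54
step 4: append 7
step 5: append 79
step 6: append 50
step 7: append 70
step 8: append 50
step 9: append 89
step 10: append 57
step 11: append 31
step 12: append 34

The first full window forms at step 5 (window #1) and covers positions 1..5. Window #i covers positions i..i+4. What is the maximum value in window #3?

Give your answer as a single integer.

Answer: 79

Derivation:
step 1: append 64 -> window=[64] (not full yet)
step 2: append 61 -> window=[64, 61] (not full yet)
step 3: append 54 -> window=[64, 61, 54] (not full yet)
step 4: append 7 -> window=[64, 61, 54, 7] (not full yet)
step 5: append 79 -> window=[64, 61, 54, 7, 79] -> max=79
step 6: append 50 -> window=[61, 54, 7, 79, 50] -> max=79
step 7: append 70 -> window=[54, 7, 79, 50, 70] -> max=79
Window #3 max = 79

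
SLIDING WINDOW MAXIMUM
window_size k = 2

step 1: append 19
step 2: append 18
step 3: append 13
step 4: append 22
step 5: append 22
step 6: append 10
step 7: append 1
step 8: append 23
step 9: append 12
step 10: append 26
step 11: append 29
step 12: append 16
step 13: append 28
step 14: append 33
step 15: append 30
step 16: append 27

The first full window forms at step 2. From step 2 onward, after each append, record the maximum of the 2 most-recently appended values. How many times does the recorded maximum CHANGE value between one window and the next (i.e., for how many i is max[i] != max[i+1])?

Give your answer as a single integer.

Answer: 9

Derivation:
step 1: append 19 -> window=[19] (not full yet)
step 2: append 18 -> window=[19, 18] -> max=19
step 3: append 13 -> window=[18, 13] -> max=18
step 4: append 22 -> window=[13, 22] -> max=22
step 5: append 22 -> window=[22, 22] -> max=22
step 6: append 10 -> window=[22, 10] -> max=22
step 7: append 1 -> window=[10, 1] -> max=10
step 8: append 23 -> window=[1, 23] -> max=23
step 9: append 12 -> window=[23, 12] -> max=23
step 10: append 26 -> window=[12, 26] -> max=26
step 11: append 29 -> window=[26, 29] -> max=29
step 12: append 16 -> window=[29, 16] -> max=29
step 13: append 28 -> window=[16, 28] -> max=28
step 14: append 33 -> window=[28, 33] -> max=33
step 15: append 30 -> window=[33, 30] -> max=33
step 16: append 27 -> window=[30, 27] -> max=30
Recorded maximums: 19 18 22 22 22 10 23 23 26 29 29 28 33 33 30
Changes between consecutive maximums: 9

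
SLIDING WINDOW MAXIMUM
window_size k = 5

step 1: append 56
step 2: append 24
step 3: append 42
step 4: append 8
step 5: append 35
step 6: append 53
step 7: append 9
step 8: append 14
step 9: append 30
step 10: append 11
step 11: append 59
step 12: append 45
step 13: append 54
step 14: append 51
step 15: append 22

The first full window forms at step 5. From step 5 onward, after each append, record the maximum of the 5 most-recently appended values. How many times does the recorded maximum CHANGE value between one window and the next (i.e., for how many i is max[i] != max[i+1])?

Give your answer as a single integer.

Answer: 2

Derivation:
step 1: append 56 -> window=[56] (not full yet)
step 2: append 24 -> window=[56, 24] (not full yet)
step 3: append 42 -> window=[56, 24, 42] (not full yet)
step 4: append 8 -> window=[56, 24, 42, 8] (not full yet)
step 5: append 35 -> window=[56, 24, 42, 8, 35] -> max=56
step 6: append 53 -> window=[24, 42, 8, 35, 53] -> max=53
step 7: append 9 -> window=[42, 8, 35, 53, 9] -> max=53
step 8: append 14 -> window=[8, 35, 53, 9, 14] -> max=53
step 9: append 30 -> window=[35, 53, 9, 14, 30] -> max=53
step 10: append 11 -> window=[53, 9, 14, 30, 11] -> max=53
step 11: append 59 -> window=[9, 14, 30, 11, 59] -> max=59
step 12: append 45 -> window=[14, 30, 11, 59, 45] -> max=59
step 13: append 54 -> window=[30, 11, 59, 45, 54] -> max=59
step 14: append 51 -> window=[11, 59, 45, 54, 51] -> max=59
step 15: append 22 -> window=[59, 45, 54, 51, 22] -> max=59
Recorded maximums: 56 53 53 53 53 53 59 59 59 59 59
Changes between consecutive maximums: 2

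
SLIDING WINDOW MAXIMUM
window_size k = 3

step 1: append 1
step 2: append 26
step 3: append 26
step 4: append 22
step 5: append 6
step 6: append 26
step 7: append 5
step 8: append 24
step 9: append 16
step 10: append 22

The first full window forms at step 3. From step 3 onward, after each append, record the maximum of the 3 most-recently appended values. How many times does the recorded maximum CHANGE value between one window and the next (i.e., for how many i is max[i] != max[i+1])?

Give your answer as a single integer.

step 1: append 1 -> window=[1] (not full yet)
step 2: append 26 -> window=[1, 26] (not full yet)
step 3: append 26 -> window=[1, 26, 26] -> max=26
step 4: append 22 -> window=[26, 26, 22] -> max=26
step 5: append 6 -> window=[26, 22, 6] -> max=26
step 6: append 26 -> window=[22, 6, 26] -> max=26
step 7: append 5 -> window=[6, 26, 5] -> max=26
step 8: append 24 -> window=[26, 5, 24] -> max=26
step 9: append 16 -> window=[5, 24, 16] -> max=24
step 10: append 22 -> window=[24, 16, 22] -> max=24
Recorded maximums: 26 26 26 26 26 26 24 24
Changes between consecutive maximums: 1

Answer: 1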